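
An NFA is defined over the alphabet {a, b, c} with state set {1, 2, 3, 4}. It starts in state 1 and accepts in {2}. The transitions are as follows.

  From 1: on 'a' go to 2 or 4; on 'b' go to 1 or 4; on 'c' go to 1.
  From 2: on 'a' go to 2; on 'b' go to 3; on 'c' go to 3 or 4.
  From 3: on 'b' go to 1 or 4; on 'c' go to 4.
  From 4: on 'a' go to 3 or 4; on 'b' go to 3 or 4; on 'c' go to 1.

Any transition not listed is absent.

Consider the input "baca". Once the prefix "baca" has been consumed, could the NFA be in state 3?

Yes

Start in {1}.
Read 'b': {1} → {1, 4}.
Read 'a': {1, 4} → {2, 3, 4}.
Read 'c': {2, 3, 4} → {1, 3, 4}.
Read 'a': {1, 3, 4} → {2, 3, 4}.
State 3 is in {2, 3, 4}.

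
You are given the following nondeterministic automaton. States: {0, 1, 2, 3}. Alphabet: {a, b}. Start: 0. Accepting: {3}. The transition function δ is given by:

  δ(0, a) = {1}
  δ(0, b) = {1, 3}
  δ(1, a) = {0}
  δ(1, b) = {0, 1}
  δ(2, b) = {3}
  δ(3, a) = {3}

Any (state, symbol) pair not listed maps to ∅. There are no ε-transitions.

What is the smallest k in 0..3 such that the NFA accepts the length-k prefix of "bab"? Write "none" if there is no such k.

Start in {0}.
Read 'b': {0} → {1, 3}.
None of the earlier sets intersect F, but {1, 3} does.

1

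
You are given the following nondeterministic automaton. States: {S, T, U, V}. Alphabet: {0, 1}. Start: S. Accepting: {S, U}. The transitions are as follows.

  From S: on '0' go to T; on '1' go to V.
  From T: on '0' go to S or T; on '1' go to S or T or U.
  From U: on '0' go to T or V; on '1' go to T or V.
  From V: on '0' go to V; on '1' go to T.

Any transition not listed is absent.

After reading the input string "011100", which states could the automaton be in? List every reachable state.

{S, T, V}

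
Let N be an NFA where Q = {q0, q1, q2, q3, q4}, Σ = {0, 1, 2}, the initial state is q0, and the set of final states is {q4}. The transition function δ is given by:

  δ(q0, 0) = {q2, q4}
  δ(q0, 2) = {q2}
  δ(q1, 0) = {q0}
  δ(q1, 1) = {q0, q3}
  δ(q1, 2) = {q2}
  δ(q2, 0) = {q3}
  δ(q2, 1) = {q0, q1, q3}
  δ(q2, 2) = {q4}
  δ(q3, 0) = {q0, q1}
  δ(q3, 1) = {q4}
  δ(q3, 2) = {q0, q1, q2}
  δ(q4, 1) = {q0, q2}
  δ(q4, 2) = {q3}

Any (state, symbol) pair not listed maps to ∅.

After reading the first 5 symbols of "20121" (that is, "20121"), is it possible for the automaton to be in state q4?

Start in {q0}.
Read '2': q0→{q2}; now {q2}.
Read '0': q2→{q3}; now {q3}.
Read '1': q3→{q4}; now {q4}.
Read '2': q4→{q3}; now {q3}.
Read '1': q3→{q4}; now {q4}.
State q4 is in {q4}.

Yes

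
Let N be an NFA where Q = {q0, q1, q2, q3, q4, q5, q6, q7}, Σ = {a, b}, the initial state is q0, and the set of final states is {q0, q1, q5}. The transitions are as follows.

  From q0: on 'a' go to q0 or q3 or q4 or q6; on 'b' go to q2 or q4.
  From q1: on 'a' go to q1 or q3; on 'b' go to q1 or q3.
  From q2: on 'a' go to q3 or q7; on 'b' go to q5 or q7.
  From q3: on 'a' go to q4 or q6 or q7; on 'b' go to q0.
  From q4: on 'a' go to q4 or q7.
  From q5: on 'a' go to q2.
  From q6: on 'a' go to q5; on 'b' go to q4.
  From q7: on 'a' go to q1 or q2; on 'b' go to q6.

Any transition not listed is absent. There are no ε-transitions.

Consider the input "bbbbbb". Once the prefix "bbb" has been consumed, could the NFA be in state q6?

Start in {q0}.
Read 'b': q0→{q2, q4}; now {q2, q4}.
Read 'b': q2→{q5, q7}, q4→∅; now {q5, q7}.
Read 'b': q5→∅, q7→{q6}; now {q6}.
State q6 is in {q6}.

Yes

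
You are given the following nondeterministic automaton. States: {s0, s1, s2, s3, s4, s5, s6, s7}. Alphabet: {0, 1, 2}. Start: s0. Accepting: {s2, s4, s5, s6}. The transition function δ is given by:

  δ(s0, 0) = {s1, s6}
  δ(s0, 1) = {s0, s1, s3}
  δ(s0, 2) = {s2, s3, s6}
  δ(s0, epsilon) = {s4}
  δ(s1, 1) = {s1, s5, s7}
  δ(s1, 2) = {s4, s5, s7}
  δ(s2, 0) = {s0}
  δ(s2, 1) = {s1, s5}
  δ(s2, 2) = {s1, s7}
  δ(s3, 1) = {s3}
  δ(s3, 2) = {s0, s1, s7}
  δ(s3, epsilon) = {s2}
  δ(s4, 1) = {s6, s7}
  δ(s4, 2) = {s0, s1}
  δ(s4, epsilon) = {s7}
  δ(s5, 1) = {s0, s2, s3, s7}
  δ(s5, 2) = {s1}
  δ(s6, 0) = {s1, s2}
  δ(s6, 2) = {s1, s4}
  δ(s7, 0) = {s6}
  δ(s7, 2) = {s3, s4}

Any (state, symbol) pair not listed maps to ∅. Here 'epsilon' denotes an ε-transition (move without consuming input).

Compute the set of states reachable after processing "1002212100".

{s0, s1, s2, s4, s6, s7}

Start: ε-closure({s0}) = {s0, s4, s7}.
Read '1': {s0, s4, s7} → {s0, s1, s2, s3, s4, s6, s7}.
Read '0': {s0, s1, s2, s3, s4, s6, s7} → {s0, s1, s2, s4, s6, s7}.
Read '0': {s0, s1, s2, s4, s6, s7} → {s0, s1, s2, s4, s6, s7}.
Read '2': {s0, s1, s2, s4, s6, s7} → {s0, s1, s2, s3, s4, s5, s6, s7}.
Read '2': {s0, s1, s2, s3, s4, s5, s6, s7} → {s0, s1, s2, s3, s4, s5, s6, s7}.
Read '1': {s0, s1, s2, s3, s4, s5, s6, s7} → {s0, s1, s2, s3, s4, s5, s6, s7}.
Read '2': {s0, s1, s2, s3, s4, s5, s6, s7} → {s0, s1, s2, s3, s4, s5, s6, s7}.
Read '1': {s0, s1, s2, s3, s4, s5, s6, s7} → {s0, s1, s2, s3, s4, s5, s6, s7}.
Read '0': {s0, s1, s2, s3, s4, s5, s6, s7} → {s0, s1, s2, s4, s6, s7}.
Read '0': {s0, s1, s2, s4, s6, s7} → {s0, s1, s2, s4, s6, s7}.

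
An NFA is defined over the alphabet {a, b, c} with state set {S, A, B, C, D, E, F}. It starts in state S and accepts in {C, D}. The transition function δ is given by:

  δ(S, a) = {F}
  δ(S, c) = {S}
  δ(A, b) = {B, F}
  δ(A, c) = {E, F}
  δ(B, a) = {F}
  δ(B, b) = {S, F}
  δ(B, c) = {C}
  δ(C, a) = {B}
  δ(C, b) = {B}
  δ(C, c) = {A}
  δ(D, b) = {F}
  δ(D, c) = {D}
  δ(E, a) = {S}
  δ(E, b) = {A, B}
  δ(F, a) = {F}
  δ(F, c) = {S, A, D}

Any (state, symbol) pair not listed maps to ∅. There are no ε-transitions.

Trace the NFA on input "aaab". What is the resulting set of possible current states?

Start in {S}.
Read 'a': {S} → {F}.
Read 'a': {F} → {F}.
Read 'a': {F} → {F}.
Read 'b': {F} → ∅.

∅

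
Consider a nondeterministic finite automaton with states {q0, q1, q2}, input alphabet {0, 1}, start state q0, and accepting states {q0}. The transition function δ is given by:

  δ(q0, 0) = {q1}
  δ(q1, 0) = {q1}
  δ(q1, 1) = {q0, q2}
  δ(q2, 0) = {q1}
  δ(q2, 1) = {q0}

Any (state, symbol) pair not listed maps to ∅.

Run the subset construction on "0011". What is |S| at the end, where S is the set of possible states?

Start in {q0}.
Read '0': {q0} → {q1}.
Read '0': {q1} → {q1}.
Read '1': {q1} → {q0, q2}.
Read '1': {q0, q2} → {q0}.
That set has 1 state.

1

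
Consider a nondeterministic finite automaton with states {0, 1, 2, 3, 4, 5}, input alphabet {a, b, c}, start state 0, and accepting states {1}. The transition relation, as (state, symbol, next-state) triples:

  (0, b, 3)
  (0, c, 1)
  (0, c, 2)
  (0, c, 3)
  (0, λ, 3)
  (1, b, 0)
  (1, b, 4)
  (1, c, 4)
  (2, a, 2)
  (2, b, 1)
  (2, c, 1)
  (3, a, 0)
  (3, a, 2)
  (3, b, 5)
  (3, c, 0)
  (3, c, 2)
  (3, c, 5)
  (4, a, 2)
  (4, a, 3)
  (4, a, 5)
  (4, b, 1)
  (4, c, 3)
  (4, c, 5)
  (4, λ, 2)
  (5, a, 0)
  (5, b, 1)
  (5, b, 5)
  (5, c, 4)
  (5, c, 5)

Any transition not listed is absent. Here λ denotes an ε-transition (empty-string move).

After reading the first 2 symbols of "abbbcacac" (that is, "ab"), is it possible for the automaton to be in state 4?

Start: ε-closure({0}) = {0, 3}.
Read 'a': 0→∅, 3→{0, 2}; union {0, 2}; ε-closure = {0, 2, 3}.
Read 'b': 0→{3}, 2→{1}, 3→{5}; now {1, 3, 5}.
State 4 is not in {1, 3, 5}.

No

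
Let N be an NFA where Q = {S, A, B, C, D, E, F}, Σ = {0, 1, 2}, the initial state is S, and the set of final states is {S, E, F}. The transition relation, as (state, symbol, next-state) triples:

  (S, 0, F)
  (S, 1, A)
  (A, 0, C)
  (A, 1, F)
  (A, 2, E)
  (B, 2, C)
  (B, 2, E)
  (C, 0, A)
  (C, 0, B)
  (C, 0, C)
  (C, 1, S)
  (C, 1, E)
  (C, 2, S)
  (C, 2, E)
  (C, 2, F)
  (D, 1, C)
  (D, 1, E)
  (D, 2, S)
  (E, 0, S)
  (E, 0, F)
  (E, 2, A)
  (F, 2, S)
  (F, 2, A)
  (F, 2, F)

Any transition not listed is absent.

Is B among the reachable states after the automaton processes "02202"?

No

Start in {S}.
Read '0': {S} → {F}.
Read '2': {F} → {S, A, F}.
Read '2': {S, A, F} → {S, A, E, F}.
Read '0': {S, A, E, F} → {S, C, F}.
Read '2': {S, C, F} → {S, A, E, F}.
State B is not in {S, A, E, F}.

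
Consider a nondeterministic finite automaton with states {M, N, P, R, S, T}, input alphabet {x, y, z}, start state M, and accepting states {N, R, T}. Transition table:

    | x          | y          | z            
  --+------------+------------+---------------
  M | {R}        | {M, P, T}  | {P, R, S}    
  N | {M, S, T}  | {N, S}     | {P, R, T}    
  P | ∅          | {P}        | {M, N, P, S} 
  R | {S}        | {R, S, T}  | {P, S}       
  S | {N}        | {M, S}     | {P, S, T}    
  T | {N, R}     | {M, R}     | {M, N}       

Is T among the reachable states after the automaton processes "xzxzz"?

No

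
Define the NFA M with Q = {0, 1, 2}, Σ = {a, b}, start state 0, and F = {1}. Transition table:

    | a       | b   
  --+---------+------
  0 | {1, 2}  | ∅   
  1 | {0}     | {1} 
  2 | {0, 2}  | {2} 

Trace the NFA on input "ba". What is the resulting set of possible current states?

Start in {0}.
Read 'b': 0→∅; now ∅.
The set is empty and remains empty for the remaining 1 symbol.

∅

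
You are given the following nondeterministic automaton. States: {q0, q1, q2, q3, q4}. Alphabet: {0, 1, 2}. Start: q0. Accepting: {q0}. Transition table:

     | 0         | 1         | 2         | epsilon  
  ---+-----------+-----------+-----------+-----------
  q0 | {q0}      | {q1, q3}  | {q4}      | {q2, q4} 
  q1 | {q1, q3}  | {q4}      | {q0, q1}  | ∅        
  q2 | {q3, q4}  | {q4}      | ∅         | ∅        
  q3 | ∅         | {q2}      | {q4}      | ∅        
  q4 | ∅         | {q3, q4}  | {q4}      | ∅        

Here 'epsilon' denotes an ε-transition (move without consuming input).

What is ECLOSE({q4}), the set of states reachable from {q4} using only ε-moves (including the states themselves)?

Begin with {q4}.
No ε-moves leave this set, so the closure equals the set itself.

{q4}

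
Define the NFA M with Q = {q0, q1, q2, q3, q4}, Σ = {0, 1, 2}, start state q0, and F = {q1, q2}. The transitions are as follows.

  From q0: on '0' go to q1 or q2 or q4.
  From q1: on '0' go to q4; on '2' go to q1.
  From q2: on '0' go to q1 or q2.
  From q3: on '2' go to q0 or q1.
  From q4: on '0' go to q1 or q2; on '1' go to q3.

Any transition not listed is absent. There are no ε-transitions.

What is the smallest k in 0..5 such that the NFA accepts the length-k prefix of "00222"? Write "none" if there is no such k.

1

Start in {q0}.
Read '0': q0→{q1, q2, q4}; now {q1, q2, q4}.
None of the earlier sets intersect F, but {q1, q2, q4} does.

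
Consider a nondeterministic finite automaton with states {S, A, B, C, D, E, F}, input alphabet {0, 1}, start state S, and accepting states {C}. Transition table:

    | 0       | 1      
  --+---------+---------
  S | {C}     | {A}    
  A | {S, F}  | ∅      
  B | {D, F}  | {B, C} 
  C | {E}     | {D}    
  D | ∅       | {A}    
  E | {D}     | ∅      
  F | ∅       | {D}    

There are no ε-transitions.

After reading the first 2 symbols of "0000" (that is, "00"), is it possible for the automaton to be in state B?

Start in {S}.
Read '0': S→{C}; now {C}.
Read '0': C→{E}; now {E}.
State B is not in {E}.

No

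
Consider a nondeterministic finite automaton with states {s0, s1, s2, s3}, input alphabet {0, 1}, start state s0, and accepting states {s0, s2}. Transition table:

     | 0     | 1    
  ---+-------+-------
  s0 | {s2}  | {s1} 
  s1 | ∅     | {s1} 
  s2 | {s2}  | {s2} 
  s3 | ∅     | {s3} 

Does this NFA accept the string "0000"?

Start in {s0}.
Read '0': {s0} → {s2}.
Read '0': {s2} → {s2}.
Read '0': {s2} → {s2}.
Read '0': {s2} → {s2}.
The final set {s2} contains the accepting state s2.

Yes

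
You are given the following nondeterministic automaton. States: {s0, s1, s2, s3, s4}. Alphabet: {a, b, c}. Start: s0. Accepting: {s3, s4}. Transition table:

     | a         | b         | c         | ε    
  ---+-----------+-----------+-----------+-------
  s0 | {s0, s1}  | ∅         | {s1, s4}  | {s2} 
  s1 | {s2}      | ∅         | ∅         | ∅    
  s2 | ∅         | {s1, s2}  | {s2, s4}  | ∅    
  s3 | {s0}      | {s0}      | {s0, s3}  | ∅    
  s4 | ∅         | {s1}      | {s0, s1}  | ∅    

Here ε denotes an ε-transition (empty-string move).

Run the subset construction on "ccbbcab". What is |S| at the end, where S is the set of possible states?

Start: ε-closure({s0}) = {s0, s2}.
Read 'c': {s0, s2} → {s1, s2, s4}.
Read 'c': {s1, s2, s4} → {s0, s1, s2, s4}.
Read 'b': {s0, s1, s2, s4} → {s1, s2}.
Read 'b': {s1, s2} → {s1, s2}.
Read 'c': {s1, s2} → {s2, s4}.
Read 'a': {s2, s4} → ∅.
The set is empty and remains empty for the remaining 1 symbol.
That set has 0 states.

0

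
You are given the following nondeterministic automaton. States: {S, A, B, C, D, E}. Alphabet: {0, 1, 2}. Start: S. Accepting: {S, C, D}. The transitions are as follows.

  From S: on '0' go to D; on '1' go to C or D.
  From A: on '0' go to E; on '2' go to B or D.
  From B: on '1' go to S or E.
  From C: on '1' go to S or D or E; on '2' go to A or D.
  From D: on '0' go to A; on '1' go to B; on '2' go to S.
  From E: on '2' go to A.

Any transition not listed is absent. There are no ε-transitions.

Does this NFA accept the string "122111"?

Yes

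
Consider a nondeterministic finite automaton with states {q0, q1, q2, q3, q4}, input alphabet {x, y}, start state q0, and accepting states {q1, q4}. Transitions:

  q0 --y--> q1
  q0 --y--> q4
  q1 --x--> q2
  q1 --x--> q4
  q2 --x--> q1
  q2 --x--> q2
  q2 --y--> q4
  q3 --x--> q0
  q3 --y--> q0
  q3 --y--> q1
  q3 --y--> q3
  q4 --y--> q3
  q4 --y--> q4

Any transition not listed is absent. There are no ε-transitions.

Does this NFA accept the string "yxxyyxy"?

Start in {q0}.
Read 'y': q0→{q1, q4}; now {q1, q4}.
Read 'x': q1→{q2, q4}, q4→∅; now {q2, q4}.
Read 'x': q2→{q1, q2}, q4→∅; now {q1, q2}.
Read 'y': q1→∅, q2→{q4}; now {q4}.
Read 'y': q4→{q3, q4}; now {q3, q4}.
Read 'x': q3→{q0}, q4→∅; now {q0}.
Read 'y': q0→{q1, q4}; now {q1, q4}.
The final set {q1, q4} contains the accepting states q1, q4.

Yes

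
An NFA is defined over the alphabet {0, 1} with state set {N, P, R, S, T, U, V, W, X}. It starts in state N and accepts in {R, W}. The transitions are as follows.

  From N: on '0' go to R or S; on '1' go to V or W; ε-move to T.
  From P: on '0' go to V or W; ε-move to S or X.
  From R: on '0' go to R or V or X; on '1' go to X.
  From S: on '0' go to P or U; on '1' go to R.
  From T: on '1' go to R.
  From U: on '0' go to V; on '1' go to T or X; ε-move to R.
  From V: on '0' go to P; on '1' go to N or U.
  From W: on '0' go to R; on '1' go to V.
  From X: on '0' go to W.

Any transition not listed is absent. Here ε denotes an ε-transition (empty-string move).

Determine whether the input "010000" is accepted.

Yes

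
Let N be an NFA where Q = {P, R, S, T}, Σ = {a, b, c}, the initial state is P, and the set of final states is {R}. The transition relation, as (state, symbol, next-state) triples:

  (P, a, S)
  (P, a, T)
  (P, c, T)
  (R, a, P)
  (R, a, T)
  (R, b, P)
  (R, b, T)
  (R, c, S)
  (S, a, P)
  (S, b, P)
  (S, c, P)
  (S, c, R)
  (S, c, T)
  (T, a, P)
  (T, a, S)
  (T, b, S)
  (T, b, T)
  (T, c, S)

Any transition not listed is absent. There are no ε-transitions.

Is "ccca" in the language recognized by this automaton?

Start in {P}.
Read 'c': P→{T}; now {T}.
Read 'c': T→{S}; now {S}.
Read 'c': S→{P, R, T}; now {P, R, T}.
Read 'a': P→{S, T}, R→{P, T}, T→{P, S}; now {P, S, T}.
The final set {P, S, T} contains no accepting state.

No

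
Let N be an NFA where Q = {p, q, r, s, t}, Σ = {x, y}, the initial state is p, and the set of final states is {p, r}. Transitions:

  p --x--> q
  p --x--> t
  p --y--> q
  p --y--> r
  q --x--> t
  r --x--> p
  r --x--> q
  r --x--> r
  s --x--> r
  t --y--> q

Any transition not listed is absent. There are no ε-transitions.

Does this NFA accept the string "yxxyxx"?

Yes

Start in {p}.
Read 'y': {p} → {q, r}.
Read 'x': {q, r} → {p, q, r, t}.
Read 'x': {p, q, r, t} → {p, q, r, t}.
Read 'y': {p, q, r, t} → {q, r}.
Read 'x': {q, r} → {p, q, r, t}.
Read 'x': {p, q, r, t} → {p, q, r, t}.
The final set {p, q, r, t} contains the accepting states p, r.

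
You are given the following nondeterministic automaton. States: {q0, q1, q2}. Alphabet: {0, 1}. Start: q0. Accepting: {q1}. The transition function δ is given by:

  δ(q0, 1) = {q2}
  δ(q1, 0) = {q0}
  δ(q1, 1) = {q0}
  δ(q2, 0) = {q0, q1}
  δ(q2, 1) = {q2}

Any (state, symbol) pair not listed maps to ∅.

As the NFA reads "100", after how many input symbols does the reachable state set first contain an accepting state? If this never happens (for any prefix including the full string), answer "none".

Start in {q0}.
Read '1': q0→{q2}; now {q2}.
Read '0': q2→{q0, q1}; now {q0, q1}.
None of the earlier sets intersect F, but {q0, q1} does.

2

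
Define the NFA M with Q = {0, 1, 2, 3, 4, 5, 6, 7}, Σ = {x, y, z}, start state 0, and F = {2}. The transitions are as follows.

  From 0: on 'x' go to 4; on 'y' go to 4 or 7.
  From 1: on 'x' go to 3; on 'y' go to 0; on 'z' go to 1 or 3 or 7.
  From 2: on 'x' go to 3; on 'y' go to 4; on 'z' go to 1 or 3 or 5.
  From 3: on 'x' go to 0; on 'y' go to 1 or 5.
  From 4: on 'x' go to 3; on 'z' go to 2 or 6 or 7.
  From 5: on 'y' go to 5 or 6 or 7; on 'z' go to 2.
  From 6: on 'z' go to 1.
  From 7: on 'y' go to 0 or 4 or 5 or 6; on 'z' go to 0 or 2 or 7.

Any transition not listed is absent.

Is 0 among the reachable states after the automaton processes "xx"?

No

Start in {0}.
Read 'x': 0→{4}; now {4}.
Read 'x': 4→{3}; now {3}.
State 0 is not in {3}.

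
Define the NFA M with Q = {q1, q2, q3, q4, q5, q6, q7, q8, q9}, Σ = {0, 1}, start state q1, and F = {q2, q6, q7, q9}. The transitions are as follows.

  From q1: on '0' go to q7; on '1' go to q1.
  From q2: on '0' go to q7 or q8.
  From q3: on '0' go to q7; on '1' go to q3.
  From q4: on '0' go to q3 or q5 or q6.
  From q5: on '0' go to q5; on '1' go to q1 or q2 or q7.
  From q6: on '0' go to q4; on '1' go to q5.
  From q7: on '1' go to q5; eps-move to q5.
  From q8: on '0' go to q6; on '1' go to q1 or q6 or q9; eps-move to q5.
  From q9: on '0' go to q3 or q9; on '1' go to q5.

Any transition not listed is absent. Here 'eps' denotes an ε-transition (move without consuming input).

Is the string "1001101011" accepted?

Start in {q1}.
Read '1': q1→{q1}; now {q1}.
Read '0': q1→{q7}; union {q7}; ε-closure = {q5, q7}.
Read '0': q5→{q5}, q7→∅; now {q5}.
Read '1': q5→{q1, q2, q7}; union {q1, q2, q7}; ε-closure = {q1, q2, q5, q7}.
Read '1': q1→{q1}, q2→∅, q5→{q1, q2, q7}, q7→{q5}; now {q1, q2, q5, q7}.
Read '0': q1→{q7}, q2→{q7, q8}, q5→{q5}, q7→∅; now {q5, q7, q8}.
Read '1': q5→{q1, q2, q7}, q7→{q5}, q8→{q1, q6, q9}; now {q1, q2, q5, q6, q7, q9}.
Read '0': q1→{q7}, q2→{q7, q8}, q5→{q5}, q6→{q4}, q7→∅, q9→{q3, q9}; now {q3, q4, q5, q7, q8, q9}.
Read '1': q3→{q3}, q4→∅, q5→{q1, q2, q7}, q7→{q5}, q8→{q1, q6, q9}, q9→{q5}; now {q1, q2, q3, q5, q6, q7, q9}.
Read '1': q1→{q1}, q2→∅, q3→{q3}, q5→{q1, q2, q7}, q6→{q5}, q7→{q5}, q9→{q5}; now {q1, q2, q3, q5, q7}.
The final set {q1, q2, q3, q5, q7} contains the accepting states q2, q7.

Yes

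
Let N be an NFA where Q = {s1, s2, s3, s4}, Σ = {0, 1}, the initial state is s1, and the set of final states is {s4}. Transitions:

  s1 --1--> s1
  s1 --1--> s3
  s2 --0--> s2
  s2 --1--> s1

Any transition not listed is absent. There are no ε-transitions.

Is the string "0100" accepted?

No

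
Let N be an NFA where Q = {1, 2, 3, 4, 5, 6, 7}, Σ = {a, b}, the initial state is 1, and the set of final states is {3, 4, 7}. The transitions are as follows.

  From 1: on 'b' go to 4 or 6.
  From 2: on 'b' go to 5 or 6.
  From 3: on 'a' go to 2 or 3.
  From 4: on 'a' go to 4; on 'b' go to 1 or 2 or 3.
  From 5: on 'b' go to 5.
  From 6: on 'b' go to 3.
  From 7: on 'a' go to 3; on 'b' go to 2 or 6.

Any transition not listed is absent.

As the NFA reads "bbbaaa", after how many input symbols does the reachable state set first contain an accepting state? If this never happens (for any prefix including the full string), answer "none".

1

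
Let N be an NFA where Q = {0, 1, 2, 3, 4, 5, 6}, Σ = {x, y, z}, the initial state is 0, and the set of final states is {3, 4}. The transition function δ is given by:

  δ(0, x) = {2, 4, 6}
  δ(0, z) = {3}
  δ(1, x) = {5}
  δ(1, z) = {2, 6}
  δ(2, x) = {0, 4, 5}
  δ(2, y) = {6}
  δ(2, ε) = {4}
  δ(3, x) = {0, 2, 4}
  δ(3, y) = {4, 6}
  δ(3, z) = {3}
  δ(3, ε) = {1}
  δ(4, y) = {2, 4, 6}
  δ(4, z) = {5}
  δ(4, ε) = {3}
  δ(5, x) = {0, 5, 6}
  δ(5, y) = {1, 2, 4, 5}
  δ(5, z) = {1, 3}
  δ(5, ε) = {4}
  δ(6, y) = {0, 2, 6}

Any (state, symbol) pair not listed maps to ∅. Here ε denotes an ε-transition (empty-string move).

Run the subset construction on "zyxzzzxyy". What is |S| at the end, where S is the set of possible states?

Start in {0}.
Read 'z': 0→{3}; union {3}; ε-closure = {1, 3}.
Read 'y': 1→∅, 3→{4, 6}; union {4, 6}; ε-closure = {1, 3, 4, 6}.
Read 'x': 1→{5}, 3→{0, 2, 4}, 4→∅, 6→∅; union {0, 2, 4, 5}; ε-closure = {0, 1, 2, 3, 4, 5}.
Read 'z': 0→{3}, 1→{2, 6}, 2→∅, 3→{3}, 4→{5}, 5→{1, 3}; union {1, 2, 3, 5, 6}; ε-closure = {1, 2, 3, 4, 5, 6}.
Read 'z': 1→{2, 6}, 2→∅, 3→{3}, 4→{5}, 5→{1, 3}, 6→∅; union {1, 2, 3, 5, 6}; ε-closure = {1, 2, 3, 4, 5, 6}.
Read 'z': 1→{2, 6}, 2→∅, 3→{3}, 4→{5}, 5→{1, 3}, 6→∅; union {1, 2, 3, 5, 6}; ε-closure = {1, 2, 3, 4, 5, 6}.
Read 'x': 1→{5}, 2→{0, 4, 5}, 3→{0, 2, 4}, 4→∅, 5→{0, 5, 6}, 6→∅; union {0, 2, 4, 5, 6}; ε-closure = {0, 1, 2, 3, 4, 5, 6}.
Read 'y': 0→∅, 1→∅, 2→{6}, 3→{4, 6}, 4→{2, 4, 6}, 5→{1, 2, 4, 5}, 6→{0, 2, 6}; union {0, 1, 2, 4, 5, 6}; ε-closure = {0, 1, 2, 3, 4, 5, 6}.
Read 'y': 0→∅, 1→∅, 2→{6}, 3→{4, 6}, 4→{2, 4, 6}, 5→{1, 2, 4, 5}, 6→{0, 2, 6}; union {0, 1, 2, 4, 5, 6}; ε-closure = {0, 1, 2, 3, 4, 5, 6}.
That set has 7 states.

7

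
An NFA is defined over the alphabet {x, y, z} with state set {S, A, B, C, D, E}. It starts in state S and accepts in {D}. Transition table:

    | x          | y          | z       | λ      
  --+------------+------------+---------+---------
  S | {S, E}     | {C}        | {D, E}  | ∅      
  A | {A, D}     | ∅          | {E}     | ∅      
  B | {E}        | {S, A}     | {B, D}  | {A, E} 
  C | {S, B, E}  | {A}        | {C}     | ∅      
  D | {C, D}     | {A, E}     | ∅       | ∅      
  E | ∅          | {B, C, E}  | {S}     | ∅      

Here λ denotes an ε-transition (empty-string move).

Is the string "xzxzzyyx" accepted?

Start in {S}.
Read 'x': {S} → {S, E}.
Read 'z': {S, E} → {S, D, E}.
Read 'x': {S, D, E} → {S, C, D, E}.
Read 'z': {S, C, D, E} → {S, C, D, E}.
Read 'z': {S, C, D, E} → {S, C, D, E}.
Read 'y': {S, C, D, E} → {A, B, C, E}.
Read 'y': {A, B, C, E} → {S, A, B, C, E}.
Read 'x': {S, A, B, C, E} → {S, A, B, D, E}.
The final set {S, A, B, D, E} contains the accepting state D.

Yes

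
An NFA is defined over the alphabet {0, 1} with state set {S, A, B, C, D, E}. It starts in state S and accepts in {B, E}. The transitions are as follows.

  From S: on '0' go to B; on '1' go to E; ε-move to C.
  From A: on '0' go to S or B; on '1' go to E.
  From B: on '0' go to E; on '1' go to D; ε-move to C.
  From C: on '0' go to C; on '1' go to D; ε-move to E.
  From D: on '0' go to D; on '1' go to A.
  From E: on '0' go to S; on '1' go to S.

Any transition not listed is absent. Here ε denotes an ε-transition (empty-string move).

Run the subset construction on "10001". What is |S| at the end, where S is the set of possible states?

Start: ε-closure({S}) = {S, C, E}.
Read '1': S→{E}, C→{D}, E→{S}; union {S, D, E}; ε-closure = {S, C, D, E}.
Read '0': S→{B}, C→{C}, D→{D}, E→{S}; union {S, B, C, D}; ε-closure = {S, B, C, D, E}.
Read '0': S→{B}, B→{E}, C→{C}, D→{D}, E→{S}; now {S, B, C, D, E}.
Read '0': S→{B}, B→{E}, C→{C}, D→{D}, E→{S}; now {S, B, C, D, E}.
Read '1': S→{E}, B→{D}, C→{D}, D→{A}, E→{S}; union {S, A, D, E}; ε-closure = {S, A, C, D, E}.
That set has 5 states.

5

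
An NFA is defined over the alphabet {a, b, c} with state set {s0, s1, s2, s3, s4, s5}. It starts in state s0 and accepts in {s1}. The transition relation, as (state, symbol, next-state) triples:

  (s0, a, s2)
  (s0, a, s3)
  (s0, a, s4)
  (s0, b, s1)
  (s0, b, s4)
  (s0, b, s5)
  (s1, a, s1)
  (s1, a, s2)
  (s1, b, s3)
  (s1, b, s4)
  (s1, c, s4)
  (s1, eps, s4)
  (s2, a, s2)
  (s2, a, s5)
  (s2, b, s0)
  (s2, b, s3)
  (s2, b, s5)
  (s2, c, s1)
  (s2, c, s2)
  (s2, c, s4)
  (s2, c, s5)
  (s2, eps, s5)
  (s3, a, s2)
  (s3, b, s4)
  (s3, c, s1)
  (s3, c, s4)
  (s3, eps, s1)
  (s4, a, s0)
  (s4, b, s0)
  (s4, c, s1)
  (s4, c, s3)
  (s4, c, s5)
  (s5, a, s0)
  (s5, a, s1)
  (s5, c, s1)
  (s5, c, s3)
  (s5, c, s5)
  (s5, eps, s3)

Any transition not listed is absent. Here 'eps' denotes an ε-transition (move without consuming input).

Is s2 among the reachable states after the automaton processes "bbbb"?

Start in {s0}.
Read 'b': {s0} → {s1, s3, s4, s5}.
Read 'b': {s1, s3, s4, s5} → {s0, s1, s3, s4}.
Read 'b': {s0, s1, s3, s4} → {s0, s1, s3, s4, s5}.
Read 'b': {s0, s1, s3, s4, s5} → {s0, s1, s3, s4, s5}.
State s2 is not in {s0, s1, s3, s4, s5}.

No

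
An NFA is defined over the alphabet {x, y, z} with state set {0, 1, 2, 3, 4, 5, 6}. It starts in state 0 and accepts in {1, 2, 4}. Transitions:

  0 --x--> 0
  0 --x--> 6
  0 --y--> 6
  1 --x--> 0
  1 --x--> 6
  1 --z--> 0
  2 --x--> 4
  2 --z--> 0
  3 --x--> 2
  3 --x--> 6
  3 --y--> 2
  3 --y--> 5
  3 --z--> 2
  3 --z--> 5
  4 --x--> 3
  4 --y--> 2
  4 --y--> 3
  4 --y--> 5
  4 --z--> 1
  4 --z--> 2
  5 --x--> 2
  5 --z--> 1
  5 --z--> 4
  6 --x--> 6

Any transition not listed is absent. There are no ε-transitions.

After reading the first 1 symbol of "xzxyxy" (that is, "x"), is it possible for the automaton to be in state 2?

Start in {0}.
Read 'x': 0→{0, 6}; now {0, 6}.
State 2 is not in {0, 6}.

No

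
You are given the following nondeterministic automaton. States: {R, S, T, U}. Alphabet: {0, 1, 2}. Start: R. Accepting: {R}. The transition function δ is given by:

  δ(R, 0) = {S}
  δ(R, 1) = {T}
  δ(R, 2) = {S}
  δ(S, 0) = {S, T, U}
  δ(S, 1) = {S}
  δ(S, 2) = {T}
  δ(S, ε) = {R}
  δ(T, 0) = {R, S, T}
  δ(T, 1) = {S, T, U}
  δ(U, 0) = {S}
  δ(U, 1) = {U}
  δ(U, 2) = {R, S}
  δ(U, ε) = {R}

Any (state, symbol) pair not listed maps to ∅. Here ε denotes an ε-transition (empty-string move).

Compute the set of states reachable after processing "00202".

Start in {R}.
Read '0': R→{S}; union {S}; ε-closure = {R, S}.
Read '0': R→{S}, S→{S, T, U}; union {S, T, U}; ε-closure = {R, S, T, U}.
Read '2': R→{S}, S→{T}, T→∅, U→{R, S}; now {R, S, T}.
Read '0': R→{S}, S→{S, T, U}, T→{R, S, T}; now {R, S, T, U}.
Read '2': R→{S}, S→{T}, T→∅, U→{R, S}; now {R, S, T}.

{R, S, T}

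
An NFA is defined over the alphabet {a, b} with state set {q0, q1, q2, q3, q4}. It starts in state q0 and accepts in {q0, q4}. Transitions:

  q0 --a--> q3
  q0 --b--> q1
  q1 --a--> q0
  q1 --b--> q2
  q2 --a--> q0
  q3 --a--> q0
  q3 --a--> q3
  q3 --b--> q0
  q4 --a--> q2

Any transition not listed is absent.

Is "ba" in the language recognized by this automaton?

Start in {q0}.
Read 'b': q0→{q1}; now {q1}.
Read 'a': q1→{q0}; now {q0}.
The final set {q0} contains the accepting state q0.

Yes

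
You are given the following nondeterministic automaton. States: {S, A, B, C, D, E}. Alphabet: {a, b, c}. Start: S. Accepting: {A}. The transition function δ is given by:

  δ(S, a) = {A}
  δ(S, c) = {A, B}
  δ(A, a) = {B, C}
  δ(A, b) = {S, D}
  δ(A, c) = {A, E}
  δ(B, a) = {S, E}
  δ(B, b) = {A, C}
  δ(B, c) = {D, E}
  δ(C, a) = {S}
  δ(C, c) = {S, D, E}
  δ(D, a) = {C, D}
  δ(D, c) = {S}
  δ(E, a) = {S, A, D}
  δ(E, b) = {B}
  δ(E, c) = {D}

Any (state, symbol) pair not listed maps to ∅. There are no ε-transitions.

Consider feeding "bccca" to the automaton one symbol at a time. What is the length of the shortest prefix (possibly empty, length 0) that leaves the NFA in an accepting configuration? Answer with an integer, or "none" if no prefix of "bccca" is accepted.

Start in {S}.
Read 'b': {S} → ∅.
The set is empty and remains empty for the remaining 4 symbols.
No reachable set along the way intersects F.

none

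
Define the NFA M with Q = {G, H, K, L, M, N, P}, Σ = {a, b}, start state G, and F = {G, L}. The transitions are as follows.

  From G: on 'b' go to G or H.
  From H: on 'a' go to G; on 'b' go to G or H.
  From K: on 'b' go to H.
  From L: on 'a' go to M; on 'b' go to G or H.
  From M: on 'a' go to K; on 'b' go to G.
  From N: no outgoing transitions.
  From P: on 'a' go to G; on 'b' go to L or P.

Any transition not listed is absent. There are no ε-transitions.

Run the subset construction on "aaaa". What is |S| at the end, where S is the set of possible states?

0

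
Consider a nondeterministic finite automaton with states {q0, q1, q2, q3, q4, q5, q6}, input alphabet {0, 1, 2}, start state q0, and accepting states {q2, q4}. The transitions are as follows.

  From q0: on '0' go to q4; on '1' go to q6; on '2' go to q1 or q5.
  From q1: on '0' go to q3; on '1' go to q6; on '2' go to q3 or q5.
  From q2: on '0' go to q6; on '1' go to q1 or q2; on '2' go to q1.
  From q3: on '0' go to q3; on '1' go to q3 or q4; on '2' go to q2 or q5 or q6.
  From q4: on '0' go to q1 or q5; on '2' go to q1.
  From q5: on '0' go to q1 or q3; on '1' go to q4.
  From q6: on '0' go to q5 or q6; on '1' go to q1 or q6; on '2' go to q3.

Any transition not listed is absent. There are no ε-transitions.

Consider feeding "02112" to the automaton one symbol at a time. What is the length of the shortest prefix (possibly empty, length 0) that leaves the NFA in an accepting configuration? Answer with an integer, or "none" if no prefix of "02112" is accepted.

1

Start in {q0}.
Read '0': q0→{q4}; now {q4}.
None of the earlier sets intersect F, but {q4} does.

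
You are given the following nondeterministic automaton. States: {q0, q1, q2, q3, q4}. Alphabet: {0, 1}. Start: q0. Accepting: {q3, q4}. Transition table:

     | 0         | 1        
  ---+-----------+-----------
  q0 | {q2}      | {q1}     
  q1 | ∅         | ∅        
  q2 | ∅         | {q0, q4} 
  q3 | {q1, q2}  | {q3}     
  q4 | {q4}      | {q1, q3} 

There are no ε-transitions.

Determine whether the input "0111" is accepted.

Yes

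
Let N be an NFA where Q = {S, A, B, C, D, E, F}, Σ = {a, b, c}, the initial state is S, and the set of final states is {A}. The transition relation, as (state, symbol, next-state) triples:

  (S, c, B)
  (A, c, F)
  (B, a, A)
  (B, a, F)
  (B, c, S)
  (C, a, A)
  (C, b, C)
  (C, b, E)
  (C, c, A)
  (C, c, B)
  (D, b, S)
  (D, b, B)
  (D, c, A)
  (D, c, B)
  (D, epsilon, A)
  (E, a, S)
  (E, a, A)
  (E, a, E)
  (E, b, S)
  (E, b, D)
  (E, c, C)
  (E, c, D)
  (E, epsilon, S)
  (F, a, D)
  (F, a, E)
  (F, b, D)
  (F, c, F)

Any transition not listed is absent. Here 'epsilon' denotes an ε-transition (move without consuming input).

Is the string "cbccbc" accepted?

Start in {S}.
Read 'c': S→{B}; now {B}.
Read 'b': B→∅; now ∅.
The set is empty and remains empty for the remaining 4 symbols.
The final set ∅ contains no accepting state.

No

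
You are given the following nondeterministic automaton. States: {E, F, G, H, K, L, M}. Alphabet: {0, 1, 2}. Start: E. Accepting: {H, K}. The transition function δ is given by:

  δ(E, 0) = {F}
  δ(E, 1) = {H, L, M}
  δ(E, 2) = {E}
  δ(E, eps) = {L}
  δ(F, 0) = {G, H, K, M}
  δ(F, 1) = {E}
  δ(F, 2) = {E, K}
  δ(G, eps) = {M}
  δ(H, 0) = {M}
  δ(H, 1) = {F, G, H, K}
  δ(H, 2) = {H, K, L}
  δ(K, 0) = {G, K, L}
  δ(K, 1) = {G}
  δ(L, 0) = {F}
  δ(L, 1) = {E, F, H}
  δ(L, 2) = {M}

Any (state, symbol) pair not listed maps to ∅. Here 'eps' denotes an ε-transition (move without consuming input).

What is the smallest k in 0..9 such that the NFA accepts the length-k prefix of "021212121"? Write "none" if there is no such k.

Start: ε-closure({E}) = {E, L}.
Read '0': E→{F}, L→{F}; now {F}.
Read '2': F→{E, K}; union {E, K}; ε-closure = {E, K, L}.
None of the earlier sets intersect F, but {E, K, L} does.

2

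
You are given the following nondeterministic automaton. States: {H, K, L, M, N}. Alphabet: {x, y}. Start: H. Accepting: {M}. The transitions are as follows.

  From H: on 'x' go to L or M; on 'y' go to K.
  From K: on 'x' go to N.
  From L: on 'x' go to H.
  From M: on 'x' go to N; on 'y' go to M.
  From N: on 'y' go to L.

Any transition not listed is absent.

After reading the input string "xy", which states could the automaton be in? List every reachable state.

Start in {H}.
Read 'x': H→{L, M}; now {L, M}.
Read 'y': L→∅, M→{M}; now {M}.

{M}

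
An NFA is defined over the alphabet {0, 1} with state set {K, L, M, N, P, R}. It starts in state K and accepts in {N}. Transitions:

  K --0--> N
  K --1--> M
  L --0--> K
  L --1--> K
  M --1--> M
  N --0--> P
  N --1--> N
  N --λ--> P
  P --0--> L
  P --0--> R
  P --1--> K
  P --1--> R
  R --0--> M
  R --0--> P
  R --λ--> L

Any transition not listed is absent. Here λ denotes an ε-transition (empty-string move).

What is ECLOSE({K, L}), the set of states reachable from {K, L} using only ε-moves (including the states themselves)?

{K, L}

Begin with {K, L}.
No ε-moves leave this set, so the closure equals the set itself.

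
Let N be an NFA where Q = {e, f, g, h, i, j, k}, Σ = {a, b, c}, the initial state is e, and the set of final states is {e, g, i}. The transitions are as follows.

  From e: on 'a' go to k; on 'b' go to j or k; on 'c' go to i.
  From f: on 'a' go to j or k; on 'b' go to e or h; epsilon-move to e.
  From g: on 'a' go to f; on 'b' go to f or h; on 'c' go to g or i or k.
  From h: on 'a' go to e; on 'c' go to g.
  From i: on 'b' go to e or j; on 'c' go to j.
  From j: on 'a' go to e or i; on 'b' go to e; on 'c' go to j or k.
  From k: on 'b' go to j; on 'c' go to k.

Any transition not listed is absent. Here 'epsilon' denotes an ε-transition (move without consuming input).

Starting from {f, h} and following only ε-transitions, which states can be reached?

{e, f, h}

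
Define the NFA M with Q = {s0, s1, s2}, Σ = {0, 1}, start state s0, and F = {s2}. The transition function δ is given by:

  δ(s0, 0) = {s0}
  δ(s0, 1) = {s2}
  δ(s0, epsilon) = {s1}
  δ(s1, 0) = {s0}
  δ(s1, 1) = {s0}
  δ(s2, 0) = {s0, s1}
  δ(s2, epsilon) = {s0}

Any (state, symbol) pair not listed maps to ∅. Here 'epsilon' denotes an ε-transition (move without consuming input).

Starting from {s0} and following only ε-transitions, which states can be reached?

{s0, s1}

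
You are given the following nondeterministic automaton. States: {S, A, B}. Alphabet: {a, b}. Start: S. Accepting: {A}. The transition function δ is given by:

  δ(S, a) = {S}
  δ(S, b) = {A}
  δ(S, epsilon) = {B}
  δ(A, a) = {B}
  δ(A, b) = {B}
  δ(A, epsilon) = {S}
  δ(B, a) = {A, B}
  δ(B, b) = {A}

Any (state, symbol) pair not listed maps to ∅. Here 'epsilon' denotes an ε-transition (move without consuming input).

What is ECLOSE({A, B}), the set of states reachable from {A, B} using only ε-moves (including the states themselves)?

{S, A, B}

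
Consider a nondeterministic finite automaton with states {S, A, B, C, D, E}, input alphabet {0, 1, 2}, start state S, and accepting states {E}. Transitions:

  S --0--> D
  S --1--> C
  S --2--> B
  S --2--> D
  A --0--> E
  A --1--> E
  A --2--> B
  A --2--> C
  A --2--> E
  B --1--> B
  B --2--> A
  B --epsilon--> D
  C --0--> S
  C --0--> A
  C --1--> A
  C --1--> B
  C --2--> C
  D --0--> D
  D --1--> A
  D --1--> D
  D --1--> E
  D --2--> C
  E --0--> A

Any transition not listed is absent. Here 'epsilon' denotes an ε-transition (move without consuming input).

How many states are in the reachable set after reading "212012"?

Start in {S}.
Read '2': {S} → {B, D}.
Read '1': {B, D} → {A, B, D, E}.
Read '2': {A, B, D, E} → {A, B, C, D, E}.
Read '0': {A, B, C, D, E} → {S, A, D, E}.
Read '1': {S, A, D, E} → {A, C, D, E}.
Read '2': {A, C, D, E} → {B, C, D, E}.
That set has 4 states.

4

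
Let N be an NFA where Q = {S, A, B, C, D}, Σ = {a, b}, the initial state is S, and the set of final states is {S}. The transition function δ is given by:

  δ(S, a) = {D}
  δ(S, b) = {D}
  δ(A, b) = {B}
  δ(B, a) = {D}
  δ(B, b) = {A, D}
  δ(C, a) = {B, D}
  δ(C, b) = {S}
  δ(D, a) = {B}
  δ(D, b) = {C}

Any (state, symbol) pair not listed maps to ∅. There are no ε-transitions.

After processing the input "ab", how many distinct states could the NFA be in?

1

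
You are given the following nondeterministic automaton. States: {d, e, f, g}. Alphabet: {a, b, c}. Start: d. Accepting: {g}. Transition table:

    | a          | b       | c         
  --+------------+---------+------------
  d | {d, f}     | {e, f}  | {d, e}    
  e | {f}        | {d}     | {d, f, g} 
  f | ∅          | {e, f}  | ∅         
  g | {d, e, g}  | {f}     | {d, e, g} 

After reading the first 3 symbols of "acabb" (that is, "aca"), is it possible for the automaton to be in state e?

Start in {d}.
Read 'a': d→{d, f}; now {d, f}.
Read 'c': d→{d, e}, f→∅; now {d, e}.
Read 'a': d→{d, f}, e→{f}; now {d, f}.
State e is not in {d, f}.

No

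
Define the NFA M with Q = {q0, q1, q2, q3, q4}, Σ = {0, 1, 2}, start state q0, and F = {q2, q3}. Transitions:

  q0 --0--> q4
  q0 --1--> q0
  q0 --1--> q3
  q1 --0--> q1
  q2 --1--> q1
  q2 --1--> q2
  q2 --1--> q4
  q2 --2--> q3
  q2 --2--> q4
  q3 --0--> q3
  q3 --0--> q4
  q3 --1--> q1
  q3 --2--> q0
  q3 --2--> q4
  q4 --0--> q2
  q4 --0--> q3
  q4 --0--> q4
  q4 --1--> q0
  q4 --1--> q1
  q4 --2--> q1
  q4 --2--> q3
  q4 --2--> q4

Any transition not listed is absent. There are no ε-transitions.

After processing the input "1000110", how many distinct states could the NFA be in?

Start in {q0}.
Read '1': {q0} → {q0, q3}.
Read '0': {q0, q3} → {q3, q4}.
Read '0': {q3, q4} → {q2, q3, q4}.
Read '0': {q2, q3, q4} → {q2, q3, q4}.
Read '1': {q2, q3, q4} → {q0, q1, q2, q4}.
Read '1': {q0, q1, q2, q4} → {q0, q1, q2, q3, q4}.
Read '0': {q0, q1, q2, q3, q4} → {q1, q2, q3, q4}.
That set has 4 states.

4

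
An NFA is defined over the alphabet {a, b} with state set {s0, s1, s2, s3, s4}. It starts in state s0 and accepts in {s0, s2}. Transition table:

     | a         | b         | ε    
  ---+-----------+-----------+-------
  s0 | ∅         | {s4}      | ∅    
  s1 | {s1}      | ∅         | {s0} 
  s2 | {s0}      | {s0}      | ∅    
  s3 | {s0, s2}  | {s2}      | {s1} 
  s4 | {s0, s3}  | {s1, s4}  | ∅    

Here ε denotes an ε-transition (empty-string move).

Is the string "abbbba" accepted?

No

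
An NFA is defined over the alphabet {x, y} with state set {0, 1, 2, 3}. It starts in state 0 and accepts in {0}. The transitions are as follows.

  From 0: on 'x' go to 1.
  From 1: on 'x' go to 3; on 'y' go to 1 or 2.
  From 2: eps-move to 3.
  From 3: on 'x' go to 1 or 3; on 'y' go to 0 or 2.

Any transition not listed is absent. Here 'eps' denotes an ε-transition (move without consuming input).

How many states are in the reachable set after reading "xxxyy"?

Start in {0}.
Read 'x': {0} → {1}.
Read 'x': {1} → {3}.
Read 'x': {3} → {1, 3}.
Read 'y': {1, 3} → {0, 1, 2, 3}.
Read 'y': {0, 1, 2, 3} → {0, 1, 2, 3}.
That set has 4 states.

4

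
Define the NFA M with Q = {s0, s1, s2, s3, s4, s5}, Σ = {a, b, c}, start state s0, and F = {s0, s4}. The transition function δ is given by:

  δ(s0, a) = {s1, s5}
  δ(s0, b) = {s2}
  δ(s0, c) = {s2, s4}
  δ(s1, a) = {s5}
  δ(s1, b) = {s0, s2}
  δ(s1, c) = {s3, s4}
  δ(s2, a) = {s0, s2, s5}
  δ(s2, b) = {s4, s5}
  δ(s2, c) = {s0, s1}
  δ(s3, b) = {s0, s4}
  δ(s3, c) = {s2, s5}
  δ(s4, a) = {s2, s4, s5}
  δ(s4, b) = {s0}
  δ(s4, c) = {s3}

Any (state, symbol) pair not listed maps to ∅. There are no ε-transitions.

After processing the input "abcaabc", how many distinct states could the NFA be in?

5

Start in {s0}.
Read 'a': s0→{s1, s5}; now {s1, s5}.
Read 'b': s1→{s0, s2}, s5→∅; now {s0, s2}.
Read 'c': s0→{s2, s4}, s2→{s0, s1}; now {s0, s1, s2, s4}.
Read 'a': s0→{s1, s5}, s1→{s5}, s2→{s0, s2, s5}, s4→{s2, s4, s5}; now {s0, s1, s2, s4, s5}.
Read 'a': s0→{s1, s5}, s1→{s5}, s2→{s0, s2, s5}, s4→{s2, s4, s5}, s5→∅; now {s0, s1, s2, s4, s5}.
Read 'b': s0→{s2}, s1→{s0, s2}, s2→{s4, s5}, s4→{s0}, s5→∅; now {s0, s2, s4, s5}.
Read 'c': s0→{s2, s4}, s2→{s0, s1}, s4→{s3}, s5→∅; now {s0, s1, s2, s3, s4}.
That set has 5 states.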